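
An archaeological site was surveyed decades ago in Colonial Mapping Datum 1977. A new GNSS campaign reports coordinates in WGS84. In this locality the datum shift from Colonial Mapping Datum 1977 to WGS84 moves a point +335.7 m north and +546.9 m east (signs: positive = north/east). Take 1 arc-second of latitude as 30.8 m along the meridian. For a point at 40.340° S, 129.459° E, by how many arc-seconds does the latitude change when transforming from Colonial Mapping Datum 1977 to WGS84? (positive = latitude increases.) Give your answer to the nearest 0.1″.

Δφ = 10.9″

1″ of latitude = 30.80 m, so Δφ = 335.7 / 30.80 = 10.899″.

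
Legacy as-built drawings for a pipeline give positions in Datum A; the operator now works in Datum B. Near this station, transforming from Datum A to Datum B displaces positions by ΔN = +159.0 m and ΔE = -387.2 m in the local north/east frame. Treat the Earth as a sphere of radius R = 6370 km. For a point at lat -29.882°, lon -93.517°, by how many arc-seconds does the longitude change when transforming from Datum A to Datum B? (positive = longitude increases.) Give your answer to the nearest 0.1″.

At latitude -29.882°, cos φ = 0.867053.
One radian of longitude at latitude φ spans R cos φ, so Δλ = ΔE / (R cos φ) = -387.2 / (6370000 × 0.867053) = -7.0105e-05 rad = -14.460″.

Δλ = -14.5″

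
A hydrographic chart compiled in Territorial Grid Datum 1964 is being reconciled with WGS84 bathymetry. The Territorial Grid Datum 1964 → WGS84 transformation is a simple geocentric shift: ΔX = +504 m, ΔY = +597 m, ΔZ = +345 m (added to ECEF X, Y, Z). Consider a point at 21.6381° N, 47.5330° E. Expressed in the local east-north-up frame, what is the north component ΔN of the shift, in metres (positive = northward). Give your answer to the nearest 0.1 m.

ΔN = 32.8 m

The local north axis is (−sin φ cos λ, −sin φ sin λ, cos φ), giving ΔN = -125.477 − 162.389 + 320.688 = 32.82 m.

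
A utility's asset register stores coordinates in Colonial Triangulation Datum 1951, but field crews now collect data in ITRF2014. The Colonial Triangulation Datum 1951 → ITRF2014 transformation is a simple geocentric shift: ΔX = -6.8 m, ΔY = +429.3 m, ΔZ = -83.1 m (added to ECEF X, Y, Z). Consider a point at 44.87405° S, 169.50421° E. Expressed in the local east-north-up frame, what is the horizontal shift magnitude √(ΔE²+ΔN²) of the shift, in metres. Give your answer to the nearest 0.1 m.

420.9 m

The local east axis at (φ, λ) is (−sin λ, cos λ, 0), so ΔE = −sin(169.50421°)·(-6.8) + cos(169.50421°)·429.3 = -420.88 m.
The local north axis is (−sin φ cos λ, −sin φ sin λ, cos φ), giving ΔN = 4.717 + 55.176 − 58.890 = 1.00 m.
Horizontal magnitude = √(ΔE² + ΔN²) = √((-420.88)² + 1.00²) = 420.88 m.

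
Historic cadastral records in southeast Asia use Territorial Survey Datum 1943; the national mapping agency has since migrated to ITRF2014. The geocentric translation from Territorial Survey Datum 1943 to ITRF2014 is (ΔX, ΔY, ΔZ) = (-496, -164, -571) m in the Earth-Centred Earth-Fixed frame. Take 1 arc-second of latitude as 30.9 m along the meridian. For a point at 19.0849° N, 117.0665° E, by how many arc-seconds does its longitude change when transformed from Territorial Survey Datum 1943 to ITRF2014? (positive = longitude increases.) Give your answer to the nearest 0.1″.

Δλ = 17.7″

sin φ = 0.326969, cos φ = 0.945035, sin λ = 0.890479, cos λ = -0.455024.
East component: ΔE = −sin λ·ΔX + cos λ·ΔY = −(0.890479)(-496) + (-0.455024)(-164) = 516.30 m.
1° of latitude spans 3600 × 30.90 = 111240 m; at latitude φ, 1° of longitude spans that × cos φ = 105125.7 m, so Δλ = 516.30 / 105125.7 × 3600 = 17.681″.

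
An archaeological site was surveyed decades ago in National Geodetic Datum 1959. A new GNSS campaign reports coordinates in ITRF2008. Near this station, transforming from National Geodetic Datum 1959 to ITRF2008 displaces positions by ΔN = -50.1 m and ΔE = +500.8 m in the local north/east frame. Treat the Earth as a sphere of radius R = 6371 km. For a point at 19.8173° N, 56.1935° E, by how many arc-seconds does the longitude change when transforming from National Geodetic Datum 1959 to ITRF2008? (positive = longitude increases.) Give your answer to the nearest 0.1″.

Δλ = 17.2″

At latitude 19.8173°, cos φ = 0.940778.
One radian of longitude at latitude φ spans R cos φ, so Δλ = ΔE / (R cos φ) = 500.8 / (6371000 × 0.940778) = 8.3554e-05 rad = 17.234″.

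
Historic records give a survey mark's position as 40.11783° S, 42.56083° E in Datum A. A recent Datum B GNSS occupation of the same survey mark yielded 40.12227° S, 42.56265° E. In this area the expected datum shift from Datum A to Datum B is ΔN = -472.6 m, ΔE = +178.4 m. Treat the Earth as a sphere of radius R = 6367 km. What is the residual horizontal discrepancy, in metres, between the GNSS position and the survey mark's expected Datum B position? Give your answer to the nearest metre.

32 m

Observed coordinate differences: Δφ = -0.00444°, Δλ = +0.00182°.
Converting to metres (1° lat = 111125 m, cos φ = 0.764721): observed ΔN = -493.4 m, observed ΔE = 154.7 m.
Subtracting the expected shift leaves a residual of -493.4 − (-472.6) = -20.8 m north and 154.7 − (178.4) = -23.7 m east.
Residual distance = √((-20.8)² + (-23.7)²) = 31.6 m.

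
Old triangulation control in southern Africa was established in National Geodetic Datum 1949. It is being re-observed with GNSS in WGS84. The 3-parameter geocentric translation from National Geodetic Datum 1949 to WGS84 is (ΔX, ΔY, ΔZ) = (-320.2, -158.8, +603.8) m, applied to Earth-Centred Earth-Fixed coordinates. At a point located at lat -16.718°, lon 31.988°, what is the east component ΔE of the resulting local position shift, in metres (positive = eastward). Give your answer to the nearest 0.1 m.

At φ = -16.718°, λ = 31.988°: sin φ = -0.287661, cos φ = 0.957732, sin λ = 0.529742, cos λ = 0.848159.
ΔE = −sin λ·ΔX + cos λ·ΔY = −(0.529742)·(-320.2) + (0.848159)·(-158.8) = 34.94 m.

ΔE = 34.9 m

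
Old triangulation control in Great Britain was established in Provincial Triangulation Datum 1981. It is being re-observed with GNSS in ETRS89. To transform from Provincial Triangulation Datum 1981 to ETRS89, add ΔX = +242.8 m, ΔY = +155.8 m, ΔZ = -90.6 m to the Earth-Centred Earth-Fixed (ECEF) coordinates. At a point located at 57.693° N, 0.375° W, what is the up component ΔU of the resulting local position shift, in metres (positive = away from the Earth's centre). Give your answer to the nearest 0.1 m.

The local up (radial) axis is (cos φ cos λ, cos φ sin λ, sin φ), giving ΔU = 129.763 − 0.545 − 76.575 = 52.64 m.

ΔU = 52.6 m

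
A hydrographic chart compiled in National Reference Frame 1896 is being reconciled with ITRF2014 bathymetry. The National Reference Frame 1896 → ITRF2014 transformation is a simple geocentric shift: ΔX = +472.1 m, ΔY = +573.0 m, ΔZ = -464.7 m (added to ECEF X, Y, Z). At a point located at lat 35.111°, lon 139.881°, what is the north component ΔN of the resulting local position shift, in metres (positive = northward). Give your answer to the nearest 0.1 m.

At φ = 35.111°, λ = 139.881°: sin φ = 0.575162, cos φ = 0.818039, sin λ = 0.644377, cos λ = -0.764708.
ΔN = −sin φ cos λ·ΔX − sin φ sin λ·ΔY + cos φ·ΔZ = −(0.575162)(-0.764708)(472.1) − (0.575162)(0.644377)(573.0) + (0.818039)(-464.7) = -384.86 m.

ΔN = -384.9 m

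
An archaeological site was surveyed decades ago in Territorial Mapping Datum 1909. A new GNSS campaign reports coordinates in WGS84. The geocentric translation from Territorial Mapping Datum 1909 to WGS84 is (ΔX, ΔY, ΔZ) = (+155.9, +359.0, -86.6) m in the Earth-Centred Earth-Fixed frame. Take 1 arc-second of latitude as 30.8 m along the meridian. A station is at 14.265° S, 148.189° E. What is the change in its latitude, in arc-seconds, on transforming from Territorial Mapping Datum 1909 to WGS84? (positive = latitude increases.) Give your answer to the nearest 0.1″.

Δφ = -2.3″

sin φ = -0.246407, cos φ = 0.969166, sin λ = 0.527119, cos λ = -0.849792.
North component: ΔN = −sin φ cos λ·ΔX − sin φ sin λ·ΔY + cos φ·ΔZ = −(-0.246407)(-0.849792)(155.9) − (-0.246407)(0.527119)(359.0) + (0.969166)(-86.6) = -69.95 m.
1° of latitude spans 3600 × 30.80 = 110880 m, so Δφ = -69.95 / 110880 × 3600 = -2.271″.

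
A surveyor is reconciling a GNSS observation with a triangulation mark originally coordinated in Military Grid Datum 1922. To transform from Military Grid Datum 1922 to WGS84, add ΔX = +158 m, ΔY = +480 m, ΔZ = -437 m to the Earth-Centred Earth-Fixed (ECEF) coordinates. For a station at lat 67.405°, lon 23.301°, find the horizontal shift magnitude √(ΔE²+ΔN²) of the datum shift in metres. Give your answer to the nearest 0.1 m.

At φ = 67.405°, λ = 23.301°: sin φ = 0.923244, cos φ = 0.384215, sin λ = 0.395562, cos λ = 0.918439.
ΔE = −sin λ·ΔX + cos λ·ΔY = −(0.395562)·(158) + (0.918439)·(480) = 378.35 m.
ΔN = −sin φ cos λ·ΔX − sin φ sin λ·ΔY + cos φ·ΔZ = −(0.923244)(0.918439)(158) − (0.923244)(0.395562)(480) + (0.384215)(-437) = -477.17 m.
Horizontal magnitude = √(ΔE² + ΔN²) = √(378.35² + (-477.17)²) = 608.97 m.

609.0 m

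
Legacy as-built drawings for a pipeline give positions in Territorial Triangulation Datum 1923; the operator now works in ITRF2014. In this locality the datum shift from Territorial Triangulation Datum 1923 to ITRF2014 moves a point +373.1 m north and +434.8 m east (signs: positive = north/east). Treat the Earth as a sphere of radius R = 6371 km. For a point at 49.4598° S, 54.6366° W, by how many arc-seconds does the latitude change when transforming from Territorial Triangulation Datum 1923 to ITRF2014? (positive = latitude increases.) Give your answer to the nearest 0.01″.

On a sphere of radius R, 1 rad of latitude = R, so Δφ = ΔN / R = 373.1 / 6371000 = 5.8562e-05 rad = 12.079″.

Δφ = 12.08″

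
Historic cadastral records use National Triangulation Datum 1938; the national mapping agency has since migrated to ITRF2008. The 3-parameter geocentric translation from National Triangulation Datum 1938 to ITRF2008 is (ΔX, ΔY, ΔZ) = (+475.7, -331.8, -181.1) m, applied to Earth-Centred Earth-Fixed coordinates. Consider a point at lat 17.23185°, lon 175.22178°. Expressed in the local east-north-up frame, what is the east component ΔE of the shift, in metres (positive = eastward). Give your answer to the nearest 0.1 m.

The local east axis at (φ, λ) is (−sin λ, cos λ, 0), so ΔE = −sin(175.22178°)·475.7 + cos(175.22178°)·(-331.8) = 291.02 m.

ΔE = 291.0 m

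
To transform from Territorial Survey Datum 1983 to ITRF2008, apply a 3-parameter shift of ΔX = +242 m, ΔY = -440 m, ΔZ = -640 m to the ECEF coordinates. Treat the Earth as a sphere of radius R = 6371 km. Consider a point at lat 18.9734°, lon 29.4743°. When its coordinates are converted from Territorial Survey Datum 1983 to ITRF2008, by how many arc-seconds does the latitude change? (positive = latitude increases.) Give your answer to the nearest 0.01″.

sin φ = 0.325129, cos φ = 0.945670, sin λ = 0.492033, cos λ = 0.870576.
North component: ΔN = −sin φ cos λ·ΔX − sin φ sin λ·ΔY + cos φ·ΔZ = −(0.325129)(0.870576)(242) − (0.325129)(0.492033)(-440) + (0.945670)(-640) = -603.34 m.
1° of latitude spans πR/180 = 111195 m, so Δφ = -603.34 / 111195 × 3600 = -19.533″.

Δφ = -19.53″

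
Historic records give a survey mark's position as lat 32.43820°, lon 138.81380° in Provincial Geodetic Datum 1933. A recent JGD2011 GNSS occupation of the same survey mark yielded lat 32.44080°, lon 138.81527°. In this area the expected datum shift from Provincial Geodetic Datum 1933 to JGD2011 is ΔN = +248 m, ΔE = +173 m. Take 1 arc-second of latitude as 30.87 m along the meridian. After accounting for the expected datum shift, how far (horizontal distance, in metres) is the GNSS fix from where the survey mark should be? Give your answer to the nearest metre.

54 m

Observed coordinate differences: Δφ = +0.00260°, Δλ = +0.00147°.
Converting to metres (1° lat = 111132 m, cos φ = 0.843970): observed ΔN = 288.9 m, observed ΔE = 137.9 m.
Subtracting the expected shift leaves a residual of 288.9 − (248) = 40.9 m north and 137.9 − (173) = -35.1 m east.
Residual distance = √(40.9² + (-35.1)²) = 53.9 m.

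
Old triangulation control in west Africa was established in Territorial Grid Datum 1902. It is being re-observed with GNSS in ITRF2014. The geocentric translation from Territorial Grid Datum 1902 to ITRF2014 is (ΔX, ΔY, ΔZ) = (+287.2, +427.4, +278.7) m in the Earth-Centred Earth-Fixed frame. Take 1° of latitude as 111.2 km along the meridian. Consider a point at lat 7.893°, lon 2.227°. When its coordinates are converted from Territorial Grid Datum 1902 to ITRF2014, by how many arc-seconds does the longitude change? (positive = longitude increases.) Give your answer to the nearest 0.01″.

sin φ = 0.137324, cos φ = 0.990526, sin λ = 0.038859, cos λ = 0.999245.
East component: ΔE = −sin λ·ΔX + cos λ·ΔY = −(0.038859)(287.2) + (0.999245)(427.4) = 415.92 m.
1° of latitude spans 111200 m; at latitude φ, 1° of longitude spans that × cos φ = 110146.5 m, so Δλ = 415.92 / 110146.5 × 3600 = 13.594″.

Δλ = 13.59″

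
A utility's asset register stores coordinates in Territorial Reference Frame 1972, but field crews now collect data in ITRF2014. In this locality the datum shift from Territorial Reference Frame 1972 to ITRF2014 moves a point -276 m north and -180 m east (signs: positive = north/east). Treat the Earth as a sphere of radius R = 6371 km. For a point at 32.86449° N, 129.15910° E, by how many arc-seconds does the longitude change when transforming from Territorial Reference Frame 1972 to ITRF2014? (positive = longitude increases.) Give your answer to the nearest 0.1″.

Δλ = -6.9″

At latitude 32.86449°, cos φ = 0.839956.
One radian of longitude at latitude φ spans R cos φ, so Δλ = ΔE / (R cos φ) = -180.0 / (6371000 × 0.839956) = -3.3636e-05 rad = -6.938″.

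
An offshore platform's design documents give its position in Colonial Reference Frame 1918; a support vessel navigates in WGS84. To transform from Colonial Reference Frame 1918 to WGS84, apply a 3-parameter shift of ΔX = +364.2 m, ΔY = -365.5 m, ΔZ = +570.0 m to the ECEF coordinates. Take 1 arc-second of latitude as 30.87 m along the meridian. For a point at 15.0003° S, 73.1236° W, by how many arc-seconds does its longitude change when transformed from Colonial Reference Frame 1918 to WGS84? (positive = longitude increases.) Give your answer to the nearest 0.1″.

Δλ = 8.1″

sin φ = -0.258824, cos φ = 0.965924, sin λ = -0.956933, cos λ = 0.290308.
East component: ΔE = −sin λ·ΔX + cos λ·ΔY = −(-0.956933)(364.2) + (0.290308)(-365.5) = 242.41 m.
1° of latitude spans 3600 × 30.87 = 111132 m; at latitude φ, 1° of longitude spans that × cos φ = 107345.1 m, so Δλ = 242.41 / 107345.1 × 3600 = 8.130″.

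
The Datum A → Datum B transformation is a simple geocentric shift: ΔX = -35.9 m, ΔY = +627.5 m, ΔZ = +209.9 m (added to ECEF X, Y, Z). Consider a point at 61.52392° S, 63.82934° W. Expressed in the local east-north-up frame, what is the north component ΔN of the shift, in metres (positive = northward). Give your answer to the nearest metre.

The local north axis is (−sin φ cos λ, −sin φ sin λ, cos φ), giving ΔN = -13.918 − 495.037 + 100.079 = -408.88 m.

ΔN = -409 m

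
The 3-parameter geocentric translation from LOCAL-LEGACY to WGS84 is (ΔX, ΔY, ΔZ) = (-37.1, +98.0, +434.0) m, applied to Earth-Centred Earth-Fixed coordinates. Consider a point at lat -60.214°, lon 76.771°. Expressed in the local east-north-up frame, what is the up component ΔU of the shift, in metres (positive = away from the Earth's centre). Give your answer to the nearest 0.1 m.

The local up (radial) axis is (cos φ cos λ, cos φ sin λ, sin φ), giving ΔU = -4.218 + 47.391 − 376.663 = -333.49 m.

ΔU = -333.5 m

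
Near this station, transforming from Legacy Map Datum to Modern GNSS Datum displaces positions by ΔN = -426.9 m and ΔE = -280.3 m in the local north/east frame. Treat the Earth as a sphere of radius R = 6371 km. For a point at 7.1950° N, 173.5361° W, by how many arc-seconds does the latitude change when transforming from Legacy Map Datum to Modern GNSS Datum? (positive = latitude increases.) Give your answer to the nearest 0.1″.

On a sphere of radius R, 1 rad of latitude = R, so Δφ = ΔN / R = -426.9 / 6371000 = -6.7007e-05 rad = -13.821″.

Δφ = -13.8″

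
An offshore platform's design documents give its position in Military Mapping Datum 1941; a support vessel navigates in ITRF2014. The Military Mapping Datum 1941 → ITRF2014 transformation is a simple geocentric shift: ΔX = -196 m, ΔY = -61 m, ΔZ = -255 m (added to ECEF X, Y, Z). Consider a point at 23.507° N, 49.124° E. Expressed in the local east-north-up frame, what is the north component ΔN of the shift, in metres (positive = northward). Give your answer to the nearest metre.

ΔN = -164 m

At φ = 23.507°, λ = 49.124°: sin φ = 0.398861, cos φ = 0.917011, sin λ = 0.756128, cos λ = 0.654424.
ΔN = −sin φ cos λ·ΔX − sin φ sin λ·ΔY + cos φ·ΔZ = −(0.398861)(0.654424)(-196) − (0.398861)(0.756128)(-61) + (0.917011)(-255) = -164.28 m.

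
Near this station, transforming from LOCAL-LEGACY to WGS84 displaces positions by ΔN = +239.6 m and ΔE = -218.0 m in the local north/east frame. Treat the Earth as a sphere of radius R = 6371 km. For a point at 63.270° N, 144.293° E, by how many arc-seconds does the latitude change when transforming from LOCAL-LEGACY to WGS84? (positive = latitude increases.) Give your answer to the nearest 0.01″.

Δφ = 7.76″

On a sphere of radius R, 1 rad of latitude = R, so Δφ = ΔN / R = 239.6 / 6371000 = 3.7608e-05 rad = 7.757″.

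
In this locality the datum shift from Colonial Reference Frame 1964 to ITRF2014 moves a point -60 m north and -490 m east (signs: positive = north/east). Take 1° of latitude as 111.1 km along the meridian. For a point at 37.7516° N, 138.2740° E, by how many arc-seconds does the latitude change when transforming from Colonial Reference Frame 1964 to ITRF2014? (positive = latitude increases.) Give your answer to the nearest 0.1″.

1° of latitude = 111.1 km, so Δφ = -60.0 / 111100 = -0.0005401° = -1.944″.

Δφ = -1.9″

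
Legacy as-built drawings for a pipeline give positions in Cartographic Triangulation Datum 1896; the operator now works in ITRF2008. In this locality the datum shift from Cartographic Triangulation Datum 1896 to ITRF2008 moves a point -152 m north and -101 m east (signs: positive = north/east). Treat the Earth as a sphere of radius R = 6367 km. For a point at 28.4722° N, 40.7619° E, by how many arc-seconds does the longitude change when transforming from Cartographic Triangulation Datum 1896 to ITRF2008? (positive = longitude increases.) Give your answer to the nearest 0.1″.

Δλ = -3.7″

At latitude 28.4722°, cos φ = 0.879049.
One radian of longitude at latitude φ spans R cos φ, so Δλ = ΔE / (R cos φ) = -101.0 / (6367000 × 0.879049) = -1.8046e-05 rad = -3.722″.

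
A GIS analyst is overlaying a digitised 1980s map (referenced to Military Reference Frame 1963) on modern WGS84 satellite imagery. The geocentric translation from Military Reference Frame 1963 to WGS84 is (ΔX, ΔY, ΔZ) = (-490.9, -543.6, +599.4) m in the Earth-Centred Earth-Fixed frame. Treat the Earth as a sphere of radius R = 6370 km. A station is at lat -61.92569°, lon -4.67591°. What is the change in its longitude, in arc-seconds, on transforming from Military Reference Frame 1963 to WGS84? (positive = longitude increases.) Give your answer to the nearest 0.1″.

sin φ = -0.882338, cos φ = 0.470616, sin λ = -0.081519, cos λ = 0.996672.
East component: ΔE = −sin λ·ΔX + cos λ·ΔY = −(-0.081519)(-490.9) + (0.996672)(-543.6) = -581.81 m.
1° of latitude spans πR/180 = 111177 m; at latitude φ, 1° of longitude spans that × cos φ = 52321.9 m, so Δλ = -581.81 / 52321.9 × 3600 = -40.031″.

Δλ = -40.0″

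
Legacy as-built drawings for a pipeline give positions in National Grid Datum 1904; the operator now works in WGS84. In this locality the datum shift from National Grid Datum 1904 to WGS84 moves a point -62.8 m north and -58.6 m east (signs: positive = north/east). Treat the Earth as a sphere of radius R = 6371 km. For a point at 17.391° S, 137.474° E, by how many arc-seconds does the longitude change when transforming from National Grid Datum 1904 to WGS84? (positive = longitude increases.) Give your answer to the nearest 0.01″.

At latitude -17.391°, cos φ = 0.954287.
One radian of longitude at latitude φ spans R cos φ, so Δλ = ΔE / (R cos φ) = -58.6 / (6371000 × 0.954287) = -9.6385e-06 rad = -1.988″.

Δλ = -1.99″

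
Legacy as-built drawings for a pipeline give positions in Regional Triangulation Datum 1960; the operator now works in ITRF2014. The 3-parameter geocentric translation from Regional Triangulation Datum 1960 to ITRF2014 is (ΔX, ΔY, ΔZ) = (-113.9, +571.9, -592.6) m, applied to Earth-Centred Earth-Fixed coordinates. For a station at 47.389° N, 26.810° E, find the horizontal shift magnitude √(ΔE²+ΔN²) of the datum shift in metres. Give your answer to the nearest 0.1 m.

The local east axis at (φ, λ) is (−sin λ, cos λ, 0), so ΔE = −sin(26.810°)·(-113.9) + cos(26.810°)·571.9 = 561.80 m.
The local north axis is (−sin φ cos λ, −sin φ sin λ, cos φ), giving ΔN = 74.816 − 189.840 − 401.200 = -516.22 m.
Horizontal magnitude = √(ΔE² + ΔN²) = √(561.80² + (-516.22)²) = 762.96 m.

763.0 m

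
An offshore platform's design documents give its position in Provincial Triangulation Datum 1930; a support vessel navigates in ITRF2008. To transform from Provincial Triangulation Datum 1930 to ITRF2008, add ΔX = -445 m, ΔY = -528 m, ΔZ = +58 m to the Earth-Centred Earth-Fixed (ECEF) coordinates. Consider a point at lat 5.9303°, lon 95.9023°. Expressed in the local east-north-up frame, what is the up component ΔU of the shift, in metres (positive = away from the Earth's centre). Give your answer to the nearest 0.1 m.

The local up (radial) axis is (cos φ cos λ, cos φ sin λ, sin φ), giving ΔU = 45.516 − 522.390 + 5.992 = -470.88 m.

ΔU = -470.9 m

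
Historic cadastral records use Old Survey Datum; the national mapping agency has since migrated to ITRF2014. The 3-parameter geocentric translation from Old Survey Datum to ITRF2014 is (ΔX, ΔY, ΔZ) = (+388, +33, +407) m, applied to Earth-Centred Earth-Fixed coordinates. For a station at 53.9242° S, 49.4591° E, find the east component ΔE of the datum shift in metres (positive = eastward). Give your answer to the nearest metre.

ΔE = -273 m

The local east axis at (φ, λ) is (−sin λ, cos λ, 0), so ΔE = −sin(49.4591°)·388 + cos(49.4591°)·33 = -273.41 m.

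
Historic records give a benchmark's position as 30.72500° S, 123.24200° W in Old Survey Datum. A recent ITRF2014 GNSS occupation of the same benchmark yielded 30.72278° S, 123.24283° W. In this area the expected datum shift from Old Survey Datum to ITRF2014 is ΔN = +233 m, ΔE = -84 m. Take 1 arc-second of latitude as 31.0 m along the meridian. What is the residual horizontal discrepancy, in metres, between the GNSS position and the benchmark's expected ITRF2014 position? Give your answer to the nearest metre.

15 m

Observed coordinate differences: Δφ = +0.00222°, Δλ = -0.00083°.
Converting to metres (1° lat = 111600 m, cos φ = 0.859629): observed ΔN = 247.8 m, observed ΔE = -79.6 m.
Subtracting the expected shift leaves a residual of 247.8 − (233) = 14.8 m north and -79.6 − (-84) = 4.4 m east.
Residual distance = √(14.8² + 4.4²) = 15.4 m.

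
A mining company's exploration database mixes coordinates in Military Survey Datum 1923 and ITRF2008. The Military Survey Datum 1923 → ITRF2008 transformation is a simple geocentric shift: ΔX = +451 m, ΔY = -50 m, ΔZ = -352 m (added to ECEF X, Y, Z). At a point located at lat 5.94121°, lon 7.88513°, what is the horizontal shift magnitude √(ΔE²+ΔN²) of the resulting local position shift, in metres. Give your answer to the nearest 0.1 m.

At φ = 5.94121°, λ = 7.88513°: sin φ = 0.103508, cos φ = 0.994629, sin λ = 0.137187, cos λ = 0.990545.
ΔE = −sin λ·ΔX + cos λ·ΔY = −(0.137187)·(451) + (0.990545)·(-50) = -111.40 m.
ΔN = −sin φ cos λ·ΔX − sin φ sin λ·ΔY + cos φ·ΔZ = −(0.103508)(0.990545)(451) − (0.103508)(0.137187)(-50) + (0.994629)(-352) = -395.64 m.
Horizontal magnitude = √(ΔE² + ΔN²) = √((-111.40)² + (-395.64)²) = 411.02 m.

411.0 m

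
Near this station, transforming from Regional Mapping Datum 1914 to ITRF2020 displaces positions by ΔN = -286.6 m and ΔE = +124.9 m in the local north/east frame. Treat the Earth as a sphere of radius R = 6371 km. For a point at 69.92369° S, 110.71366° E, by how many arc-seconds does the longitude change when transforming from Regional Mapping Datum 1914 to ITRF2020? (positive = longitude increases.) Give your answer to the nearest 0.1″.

At latitude -69.92369°, cos φ = 0.343271.
One radian of longitude at latitude φ spans R cos φ, so Δλ = ΔE / (R cos φ) = 124.9 / (6371000 × 0.343271) = 5.7111e-05 rad = 11.780″.

Δλ = 11.8″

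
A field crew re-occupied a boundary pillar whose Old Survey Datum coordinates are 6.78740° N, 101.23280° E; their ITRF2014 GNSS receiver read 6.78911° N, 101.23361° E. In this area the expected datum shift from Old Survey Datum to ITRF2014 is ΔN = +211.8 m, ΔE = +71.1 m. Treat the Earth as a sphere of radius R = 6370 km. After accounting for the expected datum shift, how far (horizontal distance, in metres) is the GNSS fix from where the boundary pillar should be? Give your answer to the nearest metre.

Observed coordinate differences: Δφ = +0.00171°, Δλ = +0.00081°.
Converting to metres (1° lat = 111177 m, cos φ = 0.992992): observed ΔN = 190.1 m, observed ΔE = 89.4 m.
Subtracting the expected shift leaves a residual of 190.1 − (211.8) = -21.7 m north and 89.4 − (71.1) = 18.3 m east.
Residual distance = √((-21.7)² + 18.3²) = 28.4 m.

28 m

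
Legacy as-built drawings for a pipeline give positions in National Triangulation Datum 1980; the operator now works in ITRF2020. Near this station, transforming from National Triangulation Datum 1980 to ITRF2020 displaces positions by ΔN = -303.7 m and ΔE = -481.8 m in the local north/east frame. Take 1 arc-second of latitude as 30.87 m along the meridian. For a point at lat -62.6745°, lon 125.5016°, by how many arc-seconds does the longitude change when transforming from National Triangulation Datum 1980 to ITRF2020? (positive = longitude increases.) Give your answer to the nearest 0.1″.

At latitude -62.6745°, cos φ = 0.459045.
1″ of longitude at this latitude = 30.87 × cos φ = 14.1707 m, so Δλ = -481.8 / 14.1707 = -34.000″.

Δλ = -34.0″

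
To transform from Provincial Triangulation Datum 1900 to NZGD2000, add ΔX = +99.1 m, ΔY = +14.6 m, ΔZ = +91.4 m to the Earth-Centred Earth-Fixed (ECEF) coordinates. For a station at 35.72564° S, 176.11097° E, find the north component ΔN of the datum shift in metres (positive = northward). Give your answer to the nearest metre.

ΔN = 17 m

At φ = -35.72564°, λ = 176.11097°: sin φ = -0.583905, cos φ = 0.811822, sin λ = 0.067824, cos λ = -0.997697.
ΔN = −sin φ cos λ·ΔX − sin φ sin λ·ΔY + cos φ·ΔZ = −(-0.583905)(-0.997697)(99.1) − (-0.583905)(0.067824)(14.6) + (0.811822)(91.4) = 17.05 m.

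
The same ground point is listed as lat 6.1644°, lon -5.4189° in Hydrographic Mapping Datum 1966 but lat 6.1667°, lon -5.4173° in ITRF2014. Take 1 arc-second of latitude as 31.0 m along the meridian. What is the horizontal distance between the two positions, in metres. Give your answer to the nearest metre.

312 m

Δφ = 6.1667° − 6.1644° = +0.0023°; Δλ = -5.4173° − -5.4189° = +0.0016°.
1° of latitude = 3600 × 31.00 = 111600 m.
ΔN = Δφ × 111600 = 256.7 m; ΔE = Δλ × 111600 × cos(6.1644°) = +0.0016 × 111600 × 0.994218 = 177.5 m.
Distance = √(ΔE² + ΔN²) = √(177.5² + 256.7²) = 312.1 m.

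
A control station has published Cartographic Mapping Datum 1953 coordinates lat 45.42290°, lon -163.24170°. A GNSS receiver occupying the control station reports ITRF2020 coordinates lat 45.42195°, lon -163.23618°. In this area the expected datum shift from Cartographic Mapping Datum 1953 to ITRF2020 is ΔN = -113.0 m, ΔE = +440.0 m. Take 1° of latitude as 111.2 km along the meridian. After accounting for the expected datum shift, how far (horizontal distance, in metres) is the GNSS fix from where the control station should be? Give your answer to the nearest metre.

12 m

Observed coordinate differences: Δφ = -0.00095°, Δλ = +0.00552°.
Converting to metres (1° lat = 111200 m, cos φ = 0.701868): observed ΔN = -105.6 m, observed ΔE = 430.8 m.
Subtracting the expected shift leaves a residual of -105.6 − (-113.0) = 7.4 m north and 430.8 − (440.0) = -9.2 m east.
Residual distance = √(7.4² + (-9.2)²) = 11.8 m.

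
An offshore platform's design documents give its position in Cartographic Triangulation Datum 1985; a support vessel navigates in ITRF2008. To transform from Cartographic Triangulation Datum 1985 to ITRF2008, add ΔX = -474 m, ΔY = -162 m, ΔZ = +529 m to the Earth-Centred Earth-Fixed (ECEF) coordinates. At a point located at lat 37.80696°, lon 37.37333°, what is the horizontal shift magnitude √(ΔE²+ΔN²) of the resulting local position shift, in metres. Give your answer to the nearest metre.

The local east axis at (φ, λ) is (−sin λ, cos λ, 0), so ΔE = −sin(37.37333°)·(-474) + cos(37.37333°)·(-162) = 158.98 m.
The local north axis is (−sin φ cos λ, −sin φ sin λ, cos φ), giving ΔN = 230.910 + 60.280 + 417.953 = 709.14 m.
Horizontal magnitude = √(ΔE² + ΔN²) = √(158.98² + 709.14²) = 726.74 m.

727 m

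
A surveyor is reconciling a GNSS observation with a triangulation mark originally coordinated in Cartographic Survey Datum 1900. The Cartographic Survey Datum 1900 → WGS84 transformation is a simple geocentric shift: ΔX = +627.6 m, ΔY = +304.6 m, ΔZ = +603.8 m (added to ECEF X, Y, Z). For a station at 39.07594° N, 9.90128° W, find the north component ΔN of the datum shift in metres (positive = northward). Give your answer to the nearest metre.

The local north axis is (−sin φ cos λ, −sin φ sin λ, cos φ), giving ΔN = -389.715 + 33.015 + 468.737 = 112.04 m.

ΔN = 112 m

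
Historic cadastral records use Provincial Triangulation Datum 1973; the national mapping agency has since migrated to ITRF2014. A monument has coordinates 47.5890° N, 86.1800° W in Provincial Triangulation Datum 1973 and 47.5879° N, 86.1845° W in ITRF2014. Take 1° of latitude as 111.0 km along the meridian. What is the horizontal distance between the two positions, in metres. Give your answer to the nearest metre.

358 m

Δφ = 47.5879° − 47.5890° = -0.0011°; Δλ = -86.1845° − -86.1800° = -0.0045°.
ΔN = Δφ × 111000 = -122.1 m; ΔE = Δλ × 111000 × cos(47.5890°) = -0.0045 × 111000 × 0.674444 = -336.9 m.
Distance = √(ΔE² + ΔN²) = √((-336.9)² + (-122.1)²) = 358.3 m.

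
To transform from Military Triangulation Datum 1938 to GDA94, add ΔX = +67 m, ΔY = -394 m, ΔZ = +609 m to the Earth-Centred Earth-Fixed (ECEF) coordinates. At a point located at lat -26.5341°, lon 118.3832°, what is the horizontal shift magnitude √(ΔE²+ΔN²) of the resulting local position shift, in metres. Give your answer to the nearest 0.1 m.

397.1 m

At φ = -26.5341°, λ = 118.3832°: sin φ = -0.446730, cos φ = 0.894669, sin λ = 0.879788, cos λ = -0.475366.
ΔE = −sin λ·ΔX + cos λ·ΔY = −(0.879788)·(67) + (-0.475366)·(-394) = 128.35 m.
ΔN = −sin φ cos λ·ΔX − sin φ sin λ·ΔY + cos φ·ΔZ = −(-0.446730)(-0.475366)(67) − (-0.446730)(0.879788)(-394) + (0.894669)(609) = 375.77 m.
Horizontal magnitude = √(ΔE² + ΔN²) = √(128.35² + 375.77²) = 397.09 m.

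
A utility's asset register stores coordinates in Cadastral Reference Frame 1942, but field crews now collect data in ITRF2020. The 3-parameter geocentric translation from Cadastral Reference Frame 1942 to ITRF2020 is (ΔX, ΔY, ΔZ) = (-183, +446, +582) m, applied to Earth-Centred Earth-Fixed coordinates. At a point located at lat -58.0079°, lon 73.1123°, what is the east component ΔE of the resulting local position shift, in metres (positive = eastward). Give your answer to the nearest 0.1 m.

ΔE = 304.7 m

At φ = -58.0079°, λ = 73.1123°: sin φ = -0.848121, cos φ = 0.529802, sin λ = 0.956876, cos λ = 0.290497.
ΔE = −sin λ·ΔX + cos λ·ΔY = −(0.956876)·(-183) + (0.290497)·(446) = 304.67 m.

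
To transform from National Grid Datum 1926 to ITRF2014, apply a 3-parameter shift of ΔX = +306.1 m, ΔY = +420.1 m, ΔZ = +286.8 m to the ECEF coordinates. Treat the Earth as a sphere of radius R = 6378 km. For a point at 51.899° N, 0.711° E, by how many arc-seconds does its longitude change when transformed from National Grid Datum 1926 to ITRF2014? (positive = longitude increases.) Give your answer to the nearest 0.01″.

Δλ = 21.82″

sin φ = 0.786924, cos φ = 0.617050, sin λ = 0.012409, cos λ = 0.999923.
East component: ΔE = −sin λ·ΔX + cos λ·ΔY = −(0.012409)(306.1) + (0.999923)(420.1) = 416.27 m.
1° of latitude spans πR/180 = 111317 m; at latitude φ, 1° of longitude spans that × cos φ = 68688.2 m, so Δλ = 416.27 / 68688.2 × 3600 = 21.817″.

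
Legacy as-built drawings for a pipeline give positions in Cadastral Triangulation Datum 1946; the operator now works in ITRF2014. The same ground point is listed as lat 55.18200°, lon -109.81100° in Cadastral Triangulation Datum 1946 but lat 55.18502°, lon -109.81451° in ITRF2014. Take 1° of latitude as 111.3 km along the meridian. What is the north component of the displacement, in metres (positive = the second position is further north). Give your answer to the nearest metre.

Δφ = 55.18502° − 55.18200° = +0.00302°; Δλ = -109.81451° − -109.81100° = -0.00351°.
ΔN = Δφ × 111300 = 336.1 m; ΔE = Δλ × 111300 × cos(55.18200°) = -0.00351 × 111300 × 0.570972 = -223.1 m.

ΔN = 336 m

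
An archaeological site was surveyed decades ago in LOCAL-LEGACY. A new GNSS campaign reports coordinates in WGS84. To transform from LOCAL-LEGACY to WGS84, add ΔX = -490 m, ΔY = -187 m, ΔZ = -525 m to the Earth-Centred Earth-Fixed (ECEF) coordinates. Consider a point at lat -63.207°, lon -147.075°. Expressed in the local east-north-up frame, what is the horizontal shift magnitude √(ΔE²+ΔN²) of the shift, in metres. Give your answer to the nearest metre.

The local east axis at (φ, λ) is (−sin λ, cos λ, 0), so ΔE = −sin(-147.075°)·(-490) + cos(-147.075°)·(-187) = -109.37 m.
The local north axis is (−sin φ cos λ, −sin φ sin λ, cos φ), giving ΔN = 367.141 + 90.730 − 236.653 = 221.22 m.
Horizontal magnitude = √(ΔE² + ΔN²) = √((-109.37)² + 221.22²) = 246.78 m.

247 m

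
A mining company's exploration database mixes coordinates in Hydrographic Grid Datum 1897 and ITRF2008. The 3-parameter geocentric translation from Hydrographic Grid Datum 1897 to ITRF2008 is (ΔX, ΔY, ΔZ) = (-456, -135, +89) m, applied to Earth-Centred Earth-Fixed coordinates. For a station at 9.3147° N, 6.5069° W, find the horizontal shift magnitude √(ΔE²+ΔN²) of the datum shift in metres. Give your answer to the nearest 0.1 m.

At φ = 9.3147°, λ = -6.5069°: sin φ = 0.161857, cos φ = 0.986814, sin λ = -0.113323, cos λ = 0.993558.
ΔE = −sin λ·ΔX + cos λ·ΔY = −(-0.113323)·(-456) + (0.993558)·(-135) = -185.81 m.
ΔN = −sin φ cos λ·ΔX − sin φ sin λ·ΔY + cos φ·ΔZ = −(0.161857)(0.993558)(-456) − (0.161857)(-0.113323)(-135) + (0.986814)(89) = 158.68 m.
Horizontal magnitude = √(ΔE² + ΔN²) = √((-185.81)² + 158.68²) = 244.34 m.

244.3 m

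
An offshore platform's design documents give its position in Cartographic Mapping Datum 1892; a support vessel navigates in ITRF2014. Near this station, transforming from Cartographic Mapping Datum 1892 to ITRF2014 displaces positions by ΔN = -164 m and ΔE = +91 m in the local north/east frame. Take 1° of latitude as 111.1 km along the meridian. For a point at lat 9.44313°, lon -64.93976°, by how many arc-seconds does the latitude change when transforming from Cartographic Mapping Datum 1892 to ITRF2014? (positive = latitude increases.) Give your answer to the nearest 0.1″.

1° of latitude = 111.1 km, so Δφ = -164.0 / 111100 = -0.0014761° = -5.314″.

Δφ = -5.3″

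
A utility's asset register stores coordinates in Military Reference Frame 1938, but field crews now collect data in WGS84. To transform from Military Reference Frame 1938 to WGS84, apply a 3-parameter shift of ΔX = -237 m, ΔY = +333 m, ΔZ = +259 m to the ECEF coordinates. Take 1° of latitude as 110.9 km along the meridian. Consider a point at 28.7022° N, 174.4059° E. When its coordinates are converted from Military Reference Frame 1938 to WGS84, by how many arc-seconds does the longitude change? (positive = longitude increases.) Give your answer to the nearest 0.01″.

sin φ = 0.480257, cos φ = 0.877128, sin λ = 0.097480, cos λ = -0.995237.
East component: ΔE = −sin λ·ΔX + cos λ·ΔY = −(0.097480)(-237) + (-0.995237)(333) = -308.31 m.
1° of latitude spans 110900 m; at latitude φ, 1° of longitude spans that × cos φ = 97273.5 m, so Δλ = -308.31 / 97273.5 × 3600 = -11.410″.

Δλ = -11.41″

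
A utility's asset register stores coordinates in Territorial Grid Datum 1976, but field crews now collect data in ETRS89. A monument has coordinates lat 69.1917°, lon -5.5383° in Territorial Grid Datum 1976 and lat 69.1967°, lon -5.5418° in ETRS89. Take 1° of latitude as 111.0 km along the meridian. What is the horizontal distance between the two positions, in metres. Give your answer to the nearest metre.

Δφ = 69.1967° − 69.1917° = +0.0050°; Δλ = -5.5418° − -5.5383° = -0.0035°.
ΔN = Δφ × 111000 = 555.0 m; ΔE = Δλ × 111000 × cos(69.1917°) = -0.0035 × 111000 × 0.355242 = -138.0 m.
Distance = √(ΔE² + ΔN²) = √((-138.0)² + 555.0²) = 571.9 m.

572 m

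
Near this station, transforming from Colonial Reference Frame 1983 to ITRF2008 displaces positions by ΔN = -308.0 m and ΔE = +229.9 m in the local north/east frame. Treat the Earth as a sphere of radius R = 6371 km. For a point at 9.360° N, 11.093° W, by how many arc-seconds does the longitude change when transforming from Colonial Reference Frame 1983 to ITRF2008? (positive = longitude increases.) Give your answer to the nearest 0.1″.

Δλ = 7.5″

At latitude 9.360°, cos φ = 0.986686.
One radian of longitude at latitude φ spans R cos φ, so Δλ = ΔE / (R cos φ) = 229.9 / (6371000 × 0.986686) = 3.6572e-05 rad = 7.544″.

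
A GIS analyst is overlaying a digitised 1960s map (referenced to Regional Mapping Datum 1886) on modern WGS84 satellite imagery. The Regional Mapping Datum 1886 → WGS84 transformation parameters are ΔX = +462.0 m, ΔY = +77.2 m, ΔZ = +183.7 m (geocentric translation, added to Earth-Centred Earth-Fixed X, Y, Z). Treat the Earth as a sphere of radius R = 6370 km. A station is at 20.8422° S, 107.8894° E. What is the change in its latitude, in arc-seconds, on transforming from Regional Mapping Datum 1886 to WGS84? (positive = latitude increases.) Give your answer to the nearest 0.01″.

Δφ = 4.77″

sin φ = -0.355795, cos φ = 0.934564, sin λ = 0.951651, cos λ = -0.307181.
North component: ΔN = −sin φ cos λ·ΔX − sin φ sin λ·ΔY + cos φ·ΔZ = −(-0.355795)(-0.307181)(462.0) − (-0.355795)(0.951651)(77.2) + (0.934564)(183.7) = 147.33 m.
1° of latitude spans πR/180 = 111177 m, so Δφ = 147.33 / 111177 × 3600 = 4.770″.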